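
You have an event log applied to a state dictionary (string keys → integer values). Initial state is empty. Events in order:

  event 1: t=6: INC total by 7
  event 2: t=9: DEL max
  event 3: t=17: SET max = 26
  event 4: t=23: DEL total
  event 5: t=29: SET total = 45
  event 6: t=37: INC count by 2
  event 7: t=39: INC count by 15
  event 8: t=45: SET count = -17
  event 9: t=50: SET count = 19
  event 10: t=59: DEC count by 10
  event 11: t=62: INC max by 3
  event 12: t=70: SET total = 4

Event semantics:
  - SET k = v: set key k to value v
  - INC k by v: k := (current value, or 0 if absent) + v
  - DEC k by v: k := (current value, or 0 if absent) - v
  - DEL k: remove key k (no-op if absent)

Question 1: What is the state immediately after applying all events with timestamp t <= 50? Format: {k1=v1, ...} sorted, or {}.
Answer: {count=19, max=26, total=45}

Derivation:
Apply events with t <= 50 (9 events):
  after event 1 (t=6: INC total by 7): {total=7}
  after event 2 (t=9: DEL max): {total=7}
  after event 3 (t=17: SET max = 26): {max=26, total=7}
  after event 4 (t=23: DEL total): {max=26}
  after event 5 (t=29: SET total = 45): {max=26, total=45}
  after event 6 (t=37: INC count by 2): {count=2, max=26, total=45}
  after event 7 (t=39: INC count by 15): {count=17, max=26, total=45}
  after event 8 (t=45: SET count = -17): {count=-17, max=26, total=45}
  after event 9 (t=50: SET count = 19): {count=19, max=26, total=45}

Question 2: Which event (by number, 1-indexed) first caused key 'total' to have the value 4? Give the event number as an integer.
Answer: 12

Derivation:
Looking for first event where total becomes 4:
  event 1: total = 7
  event 2: total = 7
  event 3: total = 7
  event 4: total = (absent)
  event 5: total = 45
  event 6: total = 45
  event 7: total = 45
  event 8: total = 45
  event 9: total = 45
  event 10: total = 45
  event 11: total = 45
  event 12: total 45 -> 4  <-- first match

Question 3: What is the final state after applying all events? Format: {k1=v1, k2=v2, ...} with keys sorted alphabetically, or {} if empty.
  after event 1 (t=6: INC total by 7): {total=7}
  after event 2 (t=9: DEL max): {total=7}
  after event 3 (t=17: SET max = 26): {max=26, total=7}
  after event 4 (t=23: DEL total): {max=26}
  after event 5 (t=29: SET total = 45): {max=26, total=45}
  after event 6 (t=37: INC count by 2): {count=2, max=26, total=45}
  after event 7 (t=39: INC count by 15): {count=17, max=26, total=45}
  after event 8 (t=45: SET count = -17): {count=-17, max=26, total=45}
  after event 9 (t=50: SET count = 19): {count=19, max=26, total=45}
  after event 10 (t=59: DEC count by 10): {count=9, max=26, total=45}
  after event 11 (t=62: INC max by 3): {count=9, max=29, total=45}
  after event 12 (t=70: SET total = 4): {count=9, max=29, total=4}

Answer: {count=9, max=29, total=4}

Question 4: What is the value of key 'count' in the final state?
Track key 'count' through all 12 events:
  event 1 (t=6: INC total by 7): count unchanged
  event 2 (t=9: DEL max): count unchanged
  event 3 (t=17: SET max = 26): count unchanged
  event 4 (t=23: DEL total): count unchanged
  event 5 (t=29: SET total = 45): count unchanged
  event 6 (t=37: INC count by 2): count (absent) -> 2
  event 7 (t=39: INC count by 15): count 2 -> 17
  event 8 (t=45: SET count = -17): count 17 -> -17
  event 9 (t=50: SET count = 19): count -17 -> 19
  event 10 (t=59: DEC count by 10): count 19 -> 9
  event 11 (t=62: INC max by 3): count unchanged
  event 12 (t=70: SET total = 4): count unchanged
Final: count = 9

Answer: 9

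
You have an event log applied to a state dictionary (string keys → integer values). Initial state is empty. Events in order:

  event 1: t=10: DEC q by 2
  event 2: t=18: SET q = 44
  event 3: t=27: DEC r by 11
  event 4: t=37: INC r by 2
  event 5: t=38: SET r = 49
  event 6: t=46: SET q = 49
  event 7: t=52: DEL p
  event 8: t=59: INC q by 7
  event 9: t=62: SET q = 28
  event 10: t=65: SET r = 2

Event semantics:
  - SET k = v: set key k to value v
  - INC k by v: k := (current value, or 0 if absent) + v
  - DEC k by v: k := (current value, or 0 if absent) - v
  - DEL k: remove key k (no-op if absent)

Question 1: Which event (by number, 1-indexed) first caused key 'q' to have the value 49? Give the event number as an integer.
Answer: 6

Derivation:
Looking for first event where q becomes 49:
  event 1: q = -2
  event 2: q = 44
  event 3: q = 44
  event 4: q = 44
  event 5: q = 44
  event 6: q 44 -> 49  <-- first match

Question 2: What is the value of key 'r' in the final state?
Track key 'r' through all 10 events:
  event 1 (t=10: DEC q by 2): r unchanged
  event 2 (t=18: SET q = 44): r unchanged
  event 3 (t=27: DEC r by 11): r (absent) -> -11
  event 4 (t=37: INC r by 2): r -11 -> -9
  event 5 (t=38: SET r = 49): r -9 -> 49
  event 6 (t=46: SET q = 49): r unchanged
  event 7 (t=52: DEL p): r unchanged
  event 8 (t=59: INC q by 7): r unchanged
  event 9 (t=62: SET q = 28): r unchanged
  event 10 (t=65: SET r = 2): r 49 -> 2
Final: r = 2

Answer: 2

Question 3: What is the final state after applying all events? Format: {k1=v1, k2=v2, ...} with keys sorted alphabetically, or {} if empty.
Answer: {q=28, r=2}

Derivation:
  after event 1 (t=10: DEC q by 2): {q=-2}
  after event 2 (t=18: SET q = 44): {q=44}
  after event 3 (t=27: DEC r by 11): {q=44, r=-11}
  after event 4 (t=37: INC r by 2): {q=44, r=-9}
  after event 5 (t=38: SET r = 49): {q=44, r=49}
  after event 6 (t=46: SET q = 49): {q=49, r=49}
  after event 7 (t=52: DEL p): {q=49, r=49}
  after event 8 (t=59: INC q by 7): {q=56, r=49}
  after event 9 (t=62: SET q = 28): {q=28, r=49}
  after event 10 (t=65: SET r = 2): {q=28, r=2}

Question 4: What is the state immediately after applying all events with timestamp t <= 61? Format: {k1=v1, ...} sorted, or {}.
Apply events with t <= 61 (8 events):
  after event 1 (t=10: DEC q by 2): {q=-2}
  after event 2 (t=18: SET q = 44): {q=44}
  after event 3 (t=27: DEC r by 11): {q=44, r=-11}
  after event 4 (t=37: INC r by 2): {q=44, r=-9}
  after event 5 (t=38: SET r = 49): {q=44, r=49}
  after event 6 (t=46: SET q = 49): {q=49, r=49}
  after event 7 (t=52: DEL p): {q=49, r=49}
  after event 8 (t=59: INC q by 7): {q=56, r=49}

Answer: {q=56, r=49}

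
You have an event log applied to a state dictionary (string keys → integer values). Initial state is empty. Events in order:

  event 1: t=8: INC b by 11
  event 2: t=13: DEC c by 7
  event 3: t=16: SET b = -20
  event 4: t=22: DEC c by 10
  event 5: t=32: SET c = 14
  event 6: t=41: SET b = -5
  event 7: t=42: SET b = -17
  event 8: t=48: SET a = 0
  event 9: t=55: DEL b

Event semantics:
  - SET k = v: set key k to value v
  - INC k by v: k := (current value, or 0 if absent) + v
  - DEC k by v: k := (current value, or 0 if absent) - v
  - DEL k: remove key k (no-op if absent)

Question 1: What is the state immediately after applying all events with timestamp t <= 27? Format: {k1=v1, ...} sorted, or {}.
Apply events with t <= 27 (4 events):
  after event 1 (t=8: INC b by 11): {b=11}
  after event 2 (t=13: DEC c by 7): {b=11, c=-7}
  after event 3 (t=16: SET b = -20): {b=-20, c=-7}
  after event 4 (t=22: DEC c by 10): {b=-20, c=-17}

Answer: {b=-20, c=-17}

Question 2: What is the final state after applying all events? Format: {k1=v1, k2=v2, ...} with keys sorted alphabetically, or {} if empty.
  after event 1 (t=8: INC b by 11): {b=11}
  after event 2 (t=13: DEC c by 7): {b=11, c=-7}
  after event 3 (t=16: SET b = -20): {b=-20, c=-7}
  after event 4 (t=22: DEC c by 10): {b=-20, c=-17}
  after event 5 (t=32: SET c = 14): {b=-20, c=14}
  after event 6 (t=41: SET b = -5): {b=-5, c=14}
  after event 7 (t=42: SET b = -17): {b=-17, c=14}
  after event 8 (t=48: SET a = 0): {a=0, b=-17, c=14}
  after event 9 (t=55: DEL b): {a=0, c=14}

Answer: {a=0, c=14}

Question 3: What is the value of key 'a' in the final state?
Track key 'a' through all 9 events:
  event 1 (t=8: INC b by 11): a unchanged
  event 2 (t=13: DEC c by 7): a unchanged
  event 3 (t=16: SET b = -20): a unchanged
  event 4 (t=22: DEC c by 10): a unchanged
  event 5 (t=32: SET c = 14): a unchanged
  event 6 (t=41: SET b = -5): a unchanged
  event 7 (t=42: SET b = -17): a unchanged
  event 8 (t=48: SET a = 0): a (absent) -> 0
  event 9 (t=55: DEL b): a unchanged
Final: a = 0

Answer: 0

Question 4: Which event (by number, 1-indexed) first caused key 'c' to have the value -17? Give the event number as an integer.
Looking for first event where c becomes -17:
  event 2: c = -7
  event 3: c = -7
  event 4: c -7 -> -17  <-- first match

Answer: 4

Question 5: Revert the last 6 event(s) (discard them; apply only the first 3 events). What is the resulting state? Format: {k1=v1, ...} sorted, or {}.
Answer: {b=-20, c=-7}

Derivation:
Keep first 3 events (discard last 6):
  after event 1 (t=8: INC b by 11): {b=11}
  after event 2 (t=13: DEC c by 7): {b=11, c=-7}
  after event 3 (t=16: SET b = -20): {b=-20, c=-7}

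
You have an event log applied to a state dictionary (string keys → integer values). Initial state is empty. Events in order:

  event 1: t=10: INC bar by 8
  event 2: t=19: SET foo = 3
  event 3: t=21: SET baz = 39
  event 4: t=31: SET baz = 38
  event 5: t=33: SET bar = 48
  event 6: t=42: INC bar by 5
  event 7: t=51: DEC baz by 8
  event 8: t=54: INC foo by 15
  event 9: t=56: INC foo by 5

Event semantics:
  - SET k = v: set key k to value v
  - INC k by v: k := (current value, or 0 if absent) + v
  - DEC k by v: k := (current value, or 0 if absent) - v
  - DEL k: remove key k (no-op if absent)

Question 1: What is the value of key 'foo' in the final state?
Answer: 23

Derivation:
Track key 'foo' through all 9 events:
  event 1 (t=10: INC bar by 8): foo unchanged
  event 2 (t=19: SET foo = 3): foo (absent) -> 3
  event 3 (t=21: SET baz = 39): foo unchanged
  event 4 (t=31: SET baz = 38): foo unchanged
  event 5 (t=33: SET bar = 48): foo unchanged
  event 6 (t=42: INC bar by 5): foo unchanged
  event 7 (t=51: DEC baz by 8): foo unchanged
  event 8 (t=54: INC foo by 15): foo 3 -> 18
  event 9 (t=56: INC foo by 5): foo 18 -> 23
Final: foo = 23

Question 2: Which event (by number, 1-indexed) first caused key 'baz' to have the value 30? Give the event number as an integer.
Answer: 7

Derivation:
Looking for first event where baz becomes 30:
  event 3: baz = 39
  event 4: baz = 38
  event 5: baz = 38
  event 6: baz = 38
  event 7: baz 38 -> 30  <-- first match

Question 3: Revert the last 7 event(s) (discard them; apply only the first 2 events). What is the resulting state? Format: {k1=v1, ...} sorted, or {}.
Answer: {bar=8, foo=3}

Derivation:
Keep first 2 events (discard last 7):
  after event 1 (t=10: INC bar by 8): {bar=8}
  after event 2 (t=19: SET foo = 3): {bar=8, foo=3}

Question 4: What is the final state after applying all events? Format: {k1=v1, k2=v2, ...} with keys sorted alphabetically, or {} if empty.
Answer: {bar=53, baz=30, foo=23}

Derivation:
  after event 1 (t=10: INC bar by 8): {bar=8}
  after event 2 (t=19: SET foo = 3): {bar=8, foo=3}
  after event 3 (t=21: SET baz = 39): {bar=8, baz=39, foo=3}
  after event 4 (t=31: SET baz = 38): {bar=8, baz=38, foo=3}
  after event 5 (t=33: SET bar = 48): {bar=48, baz=38, foo=3}
  after event 6 (t=42: INC bar by 5): {bar=53, baz=38, foo=3}
  after event 7 (t=51: DEC baz by 8): {bar=53, baz=30, foo=3}
  after event 8 (t=54: INC foo by 15): {bar=53, baz=30, foo=18}
  after event 9 (t=56: INC foo by 5): {bar=53, baz=30, foo=23}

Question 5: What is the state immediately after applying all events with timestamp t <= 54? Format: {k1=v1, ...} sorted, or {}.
Answer: {bar=53, baz=30, foo=18}

Derivation:
Apply events with t <= 54 (8 events):
  after event 1 (t=10: INC bar by 8): {bar=8}
  after event 2 (t=19: SET foo = 3): {bar=8, foo=3}
  after event 3 (t=21: SET baz = 39): {bar=8, baz=39, foo=3}
  after event 4 (t=31: SET baz = 38): {bar=8, baz=38, foo=3}
  after event 5 (t=33: SET bar = 48): {bar=48, baz=38, foo=3}
  after event 6 (t=42: INC bar by 5): {bar=53, baz=38, foo=3}
  after event 7 (t=51: DEC baz by 8): {bar=53, baz=30, foo=3}
  after event 8 (t=54: INC foo by 15): {bar=53, baz=30, foo=18}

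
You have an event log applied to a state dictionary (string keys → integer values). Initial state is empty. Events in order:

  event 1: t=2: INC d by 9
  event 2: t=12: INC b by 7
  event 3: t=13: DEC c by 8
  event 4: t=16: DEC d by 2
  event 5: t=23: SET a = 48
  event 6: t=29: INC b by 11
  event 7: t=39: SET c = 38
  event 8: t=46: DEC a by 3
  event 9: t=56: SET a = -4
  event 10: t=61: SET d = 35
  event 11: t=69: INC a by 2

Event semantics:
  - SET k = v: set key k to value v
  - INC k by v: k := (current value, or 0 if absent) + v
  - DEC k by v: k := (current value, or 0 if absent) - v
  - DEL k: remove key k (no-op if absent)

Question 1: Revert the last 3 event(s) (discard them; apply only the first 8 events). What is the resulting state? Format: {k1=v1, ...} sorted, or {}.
Keep first 8 events (discard last 3):
  after event 1 (t=2: INC d by 9): {d=9}
  after event 2 (t=12: INC b by 7): {b=7, d=9}
  after event 3 (t=13: DEC c by 8): {b=7, c=-8, d=9}
  after event 4 (t=16: DEC d by 2): {b=7, c=-8, d=7}
  after event 5 (t=23: SET a = 48): {a=48, b=7, c=-8, d=7}
  after event 6 (t=29: INC b by 11): {a=48, b=18, c=-8, d=7}
  after event 7 (t=39: SET c = 38): {a=48, b=18, c=38, d=7}
  after event 8 (t=46: DEC a by 3): {a=45, b=18, c=38, d=7}

Answer: {a=45, b=18, c=38, d=7}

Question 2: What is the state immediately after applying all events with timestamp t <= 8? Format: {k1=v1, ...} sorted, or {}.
Answer: {d=9}

Derivation:
Apply events with t <= 8 (1 events):
  after event 1 (t=2: INC d by 9): {d=9}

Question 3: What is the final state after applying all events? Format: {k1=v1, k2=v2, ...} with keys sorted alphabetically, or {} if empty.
Answer: {a=-2, b=18, c=38, d=35}

Derivation:
  after event 1 (t=2: INC d by 9): {d=9}
  after event 2 (t=12: INC b by 7): {b=7, d=9}
  after event 3 (t=13: DEC c by 8): {b=7, c=-8, d=9}
  after event 4 (t=16: DEC d by 2): {b=7, c=-8, d=7}
  after event 5 (t=23: SET a = 48): {a=48, b=7, c=-8, d=7}
  after event 6 (t=29: INC b by 11): {a=48, b=18, c=-8, d=7}
  after event 7 (t=39: SET c = 38): {a=48, b=18, c=38, d=7}
  after event 8 (t=46: DEC a by 3): {a=45, b=18, c=38, d=7}
  after event 9 (t=56: SET a = -4): {a=-4, b=18, c=38, d=7}
  after event 10 (t=61: SET d = 35): {a=-4, b=18, c=38, d=35}
  after event 11 (t=69: INC a by 2): {a=-2, b=18, c=38, d=35}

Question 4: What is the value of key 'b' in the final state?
Answer: 18

Derivation:
Track key 'b' through all 11 events:
  event 1 (t=2: INC d by 9): b unchanged
  event 2 (t=12: INC b by 7): b (absent) -> 7
  event 3 (t=13: DEC c by 8): b unchanged
  event 4 (t=16: DEC d by 2): b unchanged
  event 5 (t=23: SET a = 48): b unchanged
  event 6 (t=29: INC b by 11): b 7 -> 18
  event 7 (t=39: SET c = 38): b unchanged
  event 8 (t=46: DEC a by 3): b unchanged
  event 9 (t=56: SET a = -4): b unchanged
  event 10 (t=61: SET d = 35): b unchanged
  event 11 (t=69: INC a by 2): b unchanged
Final: b = 18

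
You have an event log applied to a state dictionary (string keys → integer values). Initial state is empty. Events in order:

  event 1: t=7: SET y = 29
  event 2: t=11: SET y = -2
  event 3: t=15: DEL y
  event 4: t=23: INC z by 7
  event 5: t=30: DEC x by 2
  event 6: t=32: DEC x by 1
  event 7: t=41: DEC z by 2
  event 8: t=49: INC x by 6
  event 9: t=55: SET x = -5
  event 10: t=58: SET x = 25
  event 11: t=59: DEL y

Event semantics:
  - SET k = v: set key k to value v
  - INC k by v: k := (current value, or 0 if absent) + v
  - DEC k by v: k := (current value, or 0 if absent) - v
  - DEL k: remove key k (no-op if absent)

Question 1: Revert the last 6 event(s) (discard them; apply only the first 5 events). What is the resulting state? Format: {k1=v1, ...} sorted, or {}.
Keep first 5 events (discard last 6):
  after event 1 (t=7: SET y = 29): {y=29}
  after event 2 (t=11: SET y = -2): {y=-2}
  after event 3 (t=15: DEL y): {}
  after event 4 (t=23: INC z by 7): {z=7}
  after event 5 (t=30: DEC x by 2): {x=-2, z=7}

Answer: {x=-2, z=7}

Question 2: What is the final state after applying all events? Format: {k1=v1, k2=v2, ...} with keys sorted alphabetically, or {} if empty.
  after event 1 (t=7: SET y = 29): {y=29}
  after event 2 (t=11: SET y = -2): {y=-2}
  after event 3 (t=15: DEL y): {}
  after event 4 (t=23: INC z by 7): {z=7}
  after event 5 (t=30: DEC x by 2): {x=-2, z=7}
  after event 6 (t=32: DEC x by 1): {x=-3, z=7}
  after event 7 (t=41: DEC z by 2): {x=-3, z=5}
  after event 8 (t=49: INC x by 6): {x=3, z=5}
  after event 9 (t=55: SET x = -5): {x=-5, z=5}
  after event 10 (t=58: SET x = 25): {x=25, z=5}
  after event 11 (t=59: DEL y): {x=25, z=5}

Answer: {x=25, z=5}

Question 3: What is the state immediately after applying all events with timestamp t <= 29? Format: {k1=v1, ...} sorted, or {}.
Apply events with t <= 29 (4 events):
  after event 1 (t=7: SET y = 29): {y=29}
  after event 2 (t=11: SET y = -2): {y=-2}
  after event 3 (t=15: DEL y): {}
  after event 4 (t=23: INC z by 7): {z=7}

Answer: {z=7}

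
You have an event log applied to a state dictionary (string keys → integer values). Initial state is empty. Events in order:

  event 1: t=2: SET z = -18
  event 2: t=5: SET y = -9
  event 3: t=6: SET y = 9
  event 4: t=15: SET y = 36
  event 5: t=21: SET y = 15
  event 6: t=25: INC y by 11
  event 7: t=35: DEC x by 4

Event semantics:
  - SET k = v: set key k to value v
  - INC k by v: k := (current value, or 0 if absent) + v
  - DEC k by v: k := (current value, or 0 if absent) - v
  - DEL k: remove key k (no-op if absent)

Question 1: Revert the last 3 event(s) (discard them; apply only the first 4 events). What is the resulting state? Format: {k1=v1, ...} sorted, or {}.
Keep first 4 events (discard last 3):
  after event 1 (t=2: SET z = -18): {z=-18}
  after event 2 (t=5: SET y = -9): {y=-9, z=-18}
  after event 3 (t=6: SET y = 9): {y=9, z=-18}
  after event 4 (t=15: SET y = 36): {y=36, z=-18}

Answer: {y=36, z=-18}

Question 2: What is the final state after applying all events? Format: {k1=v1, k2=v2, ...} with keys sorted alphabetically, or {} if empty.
  after event 1 (t=2: SET z = -18): {z=-18}
  after event 2 (t=5: SET y = -9): {y=-9, z=-18}
  after event 3 (t=6: SET y = 9): {y=9, z=-18}
  after event 4 (t=15: SET y = 36): {y=36, z=-18}
  after event 5 (t=21: SET y = 15): {y=15, z=-18}
  after event 6 (t=25: INC y by 11): {y=26, z=-18}
  after event 7 (t=35: DEC x by 4): {x=-4, y=26, z=-18}

Answer: {x=-4, y=26, z=-18}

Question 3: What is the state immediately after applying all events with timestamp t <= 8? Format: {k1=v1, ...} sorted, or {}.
Answer: {y=9, z=-18}

Derivation:
Apply events with t <= 8 (3 events):
  after event 1 (t=2: SET z = -18): {z=-18}
  after event 2 (t=5: SET y = -9): {y=-9, z=-18}
  after event 3 (t=6: SET y = 9): {y=9, z=-18}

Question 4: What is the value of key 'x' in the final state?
Track key 'x' through all 7 events:
  event 1 (t=2: SET z = -18): x unchanged
  event 2 (t=5: SET y = -9): x unchanged
  event 3 (t=6: SET y = 9): x unchanged
  event 4 (t=15: SET y = 36): x unchanged
  event 5 (t=21: SET y = 15): x unchanged
  event 6 (t=25: INC y by 11): x unchanged
  event 7 (t=35: DEC x by 4): x (absent) -> -4
Final: x = -4

Answer: -4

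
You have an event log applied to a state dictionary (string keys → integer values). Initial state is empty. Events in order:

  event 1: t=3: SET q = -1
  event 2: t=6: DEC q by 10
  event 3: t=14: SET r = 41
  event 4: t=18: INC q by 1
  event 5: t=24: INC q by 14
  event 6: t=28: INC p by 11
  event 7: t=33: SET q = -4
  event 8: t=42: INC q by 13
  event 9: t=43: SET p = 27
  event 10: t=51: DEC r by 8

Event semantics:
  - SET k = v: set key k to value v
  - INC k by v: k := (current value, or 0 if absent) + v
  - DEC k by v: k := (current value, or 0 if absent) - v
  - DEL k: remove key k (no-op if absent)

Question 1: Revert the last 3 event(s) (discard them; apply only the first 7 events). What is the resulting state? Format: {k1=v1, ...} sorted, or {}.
Answer: {p=11, q=-4, r=41}

Derivation:
Keep first 7 events (discard last 3):
  after event 1 (t=3: SET q = -1): {q=-1}
  after event 2 (t=6: DEC q by 10): {q=-11}
  after event 3 (t=14: SET r = 41): {q=-11, r=41}
  after event 4 (t=18: INC q by 1): {q=-10, r=41}
  after event 5 (t=24: INC q by 14): {q=4, r=41}
  after event 6 (t=28: INC p by 11): {p=11, q=4, r=41}
  after event 7 (t=33: SET q = -4): {p=11, q=-4, r=41}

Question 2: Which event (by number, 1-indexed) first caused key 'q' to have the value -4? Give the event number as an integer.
Answer: 7

Derivation:
Looking for first event where q becomes -4:
  event 1: q = -1
  event 2: q = -11
  event 3: q = -11
  event 4: q = -10
  event 5: q = 4
  event 6: q = 4
  event 7: q 4 -> -4  <-- first match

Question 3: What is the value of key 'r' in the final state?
Track key 'r' through all 10 events:
  event 1 (t=3: SET q = -1): r unchanged
  event 2 (t=6: DEC q by 10): r unchanged
  event 3 (t=14: SET r = 41): r (absent) -> 41
  event 4 (t=18: INC q by 1): r unchanged
  event 5 (t=24: INC q by 14): r unchanged
  event 6 (t=28: INC p by 11): r unchanged
  event 7 (t=33: SET q = -4): r unchanged
  event 8 (t=42: INC q by 13): r unchanged
  event 9 (t=43: SET p = 27): r unchanged
  event 10 (t=51: DEC r by 8): r 41 -> 33
Final: r = 33

Answer: 33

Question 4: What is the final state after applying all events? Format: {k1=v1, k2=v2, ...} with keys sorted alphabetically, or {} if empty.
Answer: {p=27, q=9, r=33}

Derivation:
  after event 1 (t=3: SET q = -1): {q=-1}
  after event 2 (t=6: DEC q by 10): {q=-11}
  after event 3 (t=14: SET r = 41): {q=-11, r=41}
  after event 4 (t=18: INC q by 1): {q=-10, r=41}
  after event 5 (t=24: INC q by 14): {q=4, r=41}
  after event 6 (t=28: INC p by 11): {p=11, q=4, r=41}
  after event 7 (t=33: SET q = -4): {p=11, q=-4, r=41}
  after event 8 (t=42: INC q by 13): {p=11, q=9, r=41}
  after event 9 (t=43: SET p = 27): {p=27, q=9, r=41}
  after event 10 (t=51: DEC r by 8): {p=27, q=9, r=33}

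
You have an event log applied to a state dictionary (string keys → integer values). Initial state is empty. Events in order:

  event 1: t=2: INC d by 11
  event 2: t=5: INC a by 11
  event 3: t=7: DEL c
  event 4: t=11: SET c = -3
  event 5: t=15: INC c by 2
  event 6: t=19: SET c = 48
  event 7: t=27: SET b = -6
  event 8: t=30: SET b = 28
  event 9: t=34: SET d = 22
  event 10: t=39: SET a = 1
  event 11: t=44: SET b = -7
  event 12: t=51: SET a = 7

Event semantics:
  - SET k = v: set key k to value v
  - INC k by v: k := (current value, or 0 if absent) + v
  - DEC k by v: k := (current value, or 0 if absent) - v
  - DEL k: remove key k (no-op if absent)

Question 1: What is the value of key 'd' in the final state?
Answer: 22

Derivation:
Track key 'd' through all 12 events:
  event 1 (t=2: INC d by 11): d (absent) -> 11
  event 2 (t=5: INC a by 11): d unchanged
  event 3 (t=7: DEL c): d unchanged
  event 4 (t=11: SET c = -3): d unchanged
  event 5 (t=15: INC c by 2): d unchanged
  event 6 (t=19: SET c = 48): d unchanged
  event 7 (t=27: SET b = -6): d unchanged
  event 8 (t=30: SET b = 28): d unchanged
  event 9 (t=34: SET d = 22): d 11 -> 22
  event 10 (t=39: SET a = 1): d unchanged
  event 11 (t=44: SET b = -7): d unchanged
  event 12 (t=51: SET a = 7): d unchanged
Final: d = 22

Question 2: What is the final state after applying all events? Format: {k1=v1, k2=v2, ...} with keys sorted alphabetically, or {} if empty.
Answer: {a=7, b=-7, c=48, d=22}

Derivation:
  after event 1 (t=2: INC d by 11): {d=11}
  after event 2 (t=5: INC a by 11): {a=11, d=11}
  after event 3 (t=7: DEL c): {a=11, d=11}
  after event 4 (t=11: SET c = -3): {a=11, c=-3, d=11}
  after event 5 (t=15: INC c by 2): {a=11, c=-1, d=11}
  after event 6 (t=19: SET c = 48): {a=11, c=48, d=11}
  after event 7 (t=27: SET b = -6): {a=11, b=-6, c=48, d=11}
  after event 8 (t=30: SET b = 28): {a=11, b=28, c=48, d=11}
  after event 9 (t=34: SET d = 22): {a=11, b=28, c=48, d=22}
  after event 10 (t=39: SET a = 1): {a=1, b=28, c=48, d=22}
  after event 11 (t=44: SET b = -7): {a=1, b=-7, c=48, d=22}
  after event 12 (t=51: SET a = 7): {a=7, b=-7, c=48, d=22}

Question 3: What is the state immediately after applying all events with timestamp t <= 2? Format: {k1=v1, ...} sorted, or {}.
Apply events with t <= 2 (1 events):
  after event 1 (t=2: INC d by 11): {d=11}

Answer: {d=11}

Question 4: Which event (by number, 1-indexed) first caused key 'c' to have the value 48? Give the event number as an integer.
Answer: 6

Derivation:
Looking for first event where c becomes 48:
  event 4: c = -3
  event 5: c = -1
  event 6: c -1 -> 48  <-- first match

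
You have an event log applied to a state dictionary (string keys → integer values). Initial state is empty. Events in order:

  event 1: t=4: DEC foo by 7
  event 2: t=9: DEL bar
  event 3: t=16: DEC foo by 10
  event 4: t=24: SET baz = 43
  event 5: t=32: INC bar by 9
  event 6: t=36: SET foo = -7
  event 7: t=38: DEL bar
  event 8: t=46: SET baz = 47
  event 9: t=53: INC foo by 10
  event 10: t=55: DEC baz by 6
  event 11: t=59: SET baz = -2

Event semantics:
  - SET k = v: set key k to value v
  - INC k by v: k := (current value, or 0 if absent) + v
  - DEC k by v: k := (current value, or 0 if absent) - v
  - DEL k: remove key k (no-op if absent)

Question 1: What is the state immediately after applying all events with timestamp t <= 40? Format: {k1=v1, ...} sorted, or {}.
Answer: {baz=43, foo=-7}

Derivation:
Apply events with t <= 40 (7 events):
  after event 1 (t=4: DEC foo by 7): {foo=-7}
  after event 2 (t=9: DEL bar): {foo=-7}
  after event 3 (t=16: DEC foo by 10): {foo=-17}
  after event 4 (t=24: SET baz = 43): {baz=43, foo=-17}
  after event 5 (t=32: INC bar by 9): {bar=9, baz=43, foo=-17}
  after event 6 (t=36: SET foo = -7): {bar=9, baz=43, foo=-7}
  after event 7 (t=38: DEL bar): {baz=43, foo=-7}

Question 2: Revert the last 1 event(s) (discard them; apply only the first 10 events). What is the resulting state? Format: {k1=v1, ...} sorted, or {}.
Answer: {baz=41, foo=3}

Derivation:
Keep first 10 events (discard last 1):
  after event 1 (t=4: DEC foo by 7): {foo=-7}
  after event 2 (t=9: DEL bar): {foo=-7}
  after event 3 (t=16: DEC foo by 10): {foo=-17}
  after event 4 (t=24: SET baz = 43): {baz=43, foo=-17}
  after event 5 (t=32: INC bar by 9): {bar=9, baz=43, foo=-17}
  after event 6 (t=36: SET foo = -7): {bar=9, baz=43, foo=-7}
  after event 7 (t=38: DEL bar): {baz=43, foo=-7}
  after event 8 (t=46: SET baz = 47): {baz=47, foo=-7}
  after event 9 (t=53: INC foo by 10): {baz=47, foo=3}
  after event 10 (t=55: DEC baz by 6): {baz=41, foo=3}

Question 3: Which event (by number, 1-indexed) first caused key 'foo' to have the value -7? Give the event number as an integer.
Looking for first event where foo becomes -7:
  event 1: foo (absent) -> -7  <-- first match

Answer: 1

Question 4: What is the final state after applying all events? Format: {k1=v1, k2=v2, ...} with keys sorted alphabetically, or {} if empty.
Answer: {baz=-2, foo=3}

Derivation:
  after event 1 (t=4: DEC foo by 7): {foo=-7}
  after event 2 (t=9: DEL bar): {foo=-7}
  after event 3 (t=16: DEC foo by 10): {foo=-17}
  after event 4 (t=24: SET baz = 43): {baz=43, foo=-17}
  after event 5 (t=32: INC bar by 9): {bar=9, baz=43, foo=-17}
  after event 6 (t=36: SET foo = -7): {bar=9, baz=43, foo=-7}
  after event 7 (t=38: DEL bar): {baz=43, foo=-7}
  after event 8 (t=46: SET baz = 47): {baz=47, foo=-7}
  after event 9 (t=53: INC foo by 10): {baz=47, foo=3}
  after event 10 (t=55: DEC baz by 6): {baz=41, foo=3}
  after event 11 (t=59: SET baz = -2): {baz=-2, foo=3}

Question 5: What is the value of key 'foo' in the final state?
Answer: 3

Derivation:
Track key 'foo' through all 11 events:
  event 1 (t=4: DEC foo by 7): foo (absent) -> -7
  event 2 (t=9: DEL bar): foo unchanged
  event 3 (t=16: DEC foo by 10): foo -7 -> -17
  event 4 (t=24: SET baz = 43): foo unchanged
  event 5 (t=32: INC bar by 9): foo unchanged
  event 6 (t=36: SET foo = -7): foo -17 -> -7
  event 7 (t=38: DEL bar): foo unchanged
  event 8 (t=46: SET baz = 47): foo unchanged
  event 9 (t=53: INC foo by 10): foo -7 -> 3
  event 10 (t=55: DEC baz by 6): foo unchanged
  event 11 (t=59: SET baz = -2): foo unchanged
Final: foo = 3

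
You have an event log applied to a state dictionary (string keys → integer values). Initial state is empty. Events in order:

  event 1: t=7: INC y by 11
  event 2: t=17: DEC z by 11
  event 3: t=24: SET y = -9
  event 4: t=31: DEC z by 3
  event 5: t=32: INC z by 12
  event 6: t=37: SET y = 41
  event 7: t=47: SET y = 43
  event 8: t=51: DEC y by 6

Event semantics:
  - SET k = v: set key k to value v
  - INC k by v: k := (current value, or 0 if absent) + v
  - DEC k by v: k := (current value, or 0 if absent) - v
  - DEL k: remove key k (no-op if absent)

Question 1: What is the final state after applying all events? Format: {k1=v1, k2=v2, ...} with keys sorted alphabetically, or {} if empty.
  after event 1 (t=7: INC y by 11): {y=11}
  after event 2 (t=17: DEC z by 11): {y=11, z=-11}
  after event 3 (t=24: SET y = -9): {y=-9, z=-11}
  after event 4 (t=31: DEC z by 3): {y=-9, z=-14}
  after event 5 (t=32: INC z by 12): {y=-9, z=-2}
  after event 6 (t=37: SET y = 41): {y=41, z=-2}
  after event 7 (t=47: SET y = 43): {y=43, z=-2}
  after event 8 (t=51: DEC y by 6): {y=37, z=-2}

Answer: {y=37, z=-2}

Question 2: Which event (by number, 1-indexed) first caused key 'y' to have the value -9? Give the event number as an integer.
Looking for first event where y becomes -9:
  event 1: y = 11
  event 2: y = 11
  event 3: y 11 -> -9  <-- first match

Answer: 3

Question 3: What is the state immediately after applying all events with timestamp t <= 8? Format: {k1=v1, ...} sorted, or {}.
Answer: {y=11}

Derivation:
Apply events with t <= 8 (1 events):
  after event 1 (t=7: INC y by 11): {y=11}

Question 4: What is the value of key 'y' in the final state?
Answer: 37

Derivation:
Track key 'y' through all 8 events:
  event 1 (t=7: INC y by 11): y (absent) -> 11
  event 2 (t=17: DEC z by 11): y unchanged
  event 3 (t=24: SET y = -9): y 11 -> -9
  event 4 (t=31: DEC z by 3): y unchanged
  event 5 (t=32: INC z by 12): y unchanged
  event 6 (t=37: SET y = 41): y -9 -> 41
  event 7 (t=47: SET y = 43): y 41 -> 43
  event 8 (t=51: DEC y by 6): y 43 -> 37
Final: y = 37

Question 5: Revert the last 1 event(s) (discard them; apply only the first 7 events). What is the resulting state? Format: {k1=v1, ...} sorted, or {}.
Answer: {y=43, z=-2}

Derivation:
Keep first 7 events (discard last 1):
  after event 1 (t=7: INC y by 11): {y=11}
  after event 2 (t=17: DEC z by 11): {y=11, z=-11}
  after event 3 (t=24: SET y = -9): {y=-9, z=-11}
  after event 4 (t=31: DEC z by 3): {y=-9, z=-14}
  after event 5 (t=32: INC z by 12): {y=-9, z=-2}
  after event 6 (t=37: SET y = 41): {y=41, z=-2}
  after event 7 (t=47: SET y = 43): {y=43, z=-2}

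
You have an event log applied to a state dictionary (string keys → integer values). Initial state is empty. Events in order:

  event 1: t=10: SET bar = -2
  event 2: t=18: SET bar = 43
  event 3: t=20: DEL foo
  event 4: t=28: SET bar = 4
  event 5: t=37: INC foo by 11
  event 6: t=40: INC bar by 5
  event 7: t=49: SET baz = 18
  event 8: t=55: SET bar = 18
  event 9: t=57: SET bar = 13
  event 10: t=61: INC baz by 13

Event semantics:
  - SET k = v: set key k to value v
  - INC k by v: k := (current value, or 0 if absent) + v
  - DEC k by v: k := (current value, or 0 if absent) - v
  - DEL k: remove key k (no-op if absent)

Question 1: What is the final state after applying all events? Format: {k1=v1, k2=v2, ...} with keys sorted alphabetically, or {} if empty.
  after event 1 (t=10: SET bar = -2): {bar=-2}
  after event 2 (t=18: SET bar = 43): {bar=43}
  after event 3 (t=20: DEL foo): {bar=43}
  after event 4 (t=28: SET bar = 4): {bar=4}
  after event 5 (t=37: INC foo by 11): {bar=4, foo=11}
  after event 6 (t=40: INC bar by 5): {bar=9, foo=11}
  after event 7 (t=49: SET baz = 18): {bar=9, baz=18, foo=11}
  after event 8 (t=55: SET bar = 18): {bar=18, baz=18, foo=11}
  after event 9 (t=57: SET bar = 13): {bar=13, baz=18, foo=11}
  after event 10 (t=61: INC baz by 13): {bar=13, baz=31, foo=11}

Answer: {bar=13, baz=31, foo=11}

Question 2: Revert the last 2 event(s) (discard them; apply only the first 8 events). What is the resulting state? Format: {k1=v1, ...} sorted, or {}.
Answer: {bar=18, baz=18, foo=11}

Derivation:
Keep first 8 events (discard last 2):
  after event 1 (t=10: SET bar = -2): {bar=-2}
  after event 2 (t=18: SET bar = 43): {bar=43}
  after event 3 (t=20: DEL foo): {bar=43}
  after event 4 (t=28: SET bar = 4): {bar=4}
  after event 5 (t=37: INC foo by 11): {bar=4, foo=11}
  after event 6 (t=40: INC bar by 5): {bar=9, foo=11}
  after event 7 (t=49: SET baz = 18): {bar=9, baz=18, foo=11}
  after event 8 (t=55: SET bar = 18): {bar=18, baz=18, foo=11}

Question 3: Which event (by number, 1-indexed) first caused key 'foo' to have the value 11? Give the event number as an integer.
Answer: 5

Derivation:
Looking for first event where foo becomes 11:
  event 5: foo (absent) -> 11  <-- first match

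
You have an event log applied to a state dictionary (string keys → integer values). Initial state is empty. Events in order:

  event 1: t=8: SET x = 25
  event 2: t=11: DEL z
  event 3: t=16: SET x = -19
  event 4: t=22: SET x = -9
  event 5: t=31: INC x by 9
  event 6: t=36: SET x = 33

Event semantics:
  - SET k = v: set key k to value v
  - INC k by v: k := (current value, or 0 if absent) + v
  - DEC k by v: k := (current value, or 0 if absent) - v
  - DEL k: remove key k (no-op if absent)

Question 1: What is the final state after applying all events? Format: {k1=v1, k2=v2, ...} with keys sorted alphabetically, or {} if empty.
Answer: {x=33}

Derivation:
  after event 1 (t=8: SET x = 25): {x=25}
  after event 2 (t=11: DEL z): {x=25}
  after event 3 (t=16: SET x = -19): {x=-19}
  after event 4 (t=22: SET x = -9): {x=-9}
  after event 5 (t=31: INC x by 9): {x=0}
  after event 6 (t=36: SET x = 33): {x=33}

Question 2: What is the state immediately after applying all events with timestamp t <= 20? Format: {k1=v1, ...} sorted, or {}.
Apply events with t <= 20 (3 events):
  after event 1 (t=8: SET x = 25): {x=25}
  after event 2 (t=11: DEL z): {x=25}
  after event 3 (t=16: SET x = -19): {x=-19}

Answer: {x=-19}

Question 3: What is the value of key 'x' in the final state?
Track key 'x' through all 6 events:
  event 1 (t=8: SET x = 25): x (absent) -> 25
  event 2 (t=11: DEL z): x unchanged
  event 3 (t=16: SET x = -19): x 25 -> -19
  event 4 (t=22: SET x = -9): x -19 -> -9
  event 5 (t=31: INC x by 9): x -9 -> 0
  event 6 (t=36: SET x = 33): x 0 -> 33
Final: x = 33

Answer: 33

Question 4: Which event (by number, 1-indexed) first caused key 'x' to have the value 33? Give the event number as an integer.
Looking for first event where x becomes 33:
  event 1: x = 25
  event 2: x = 25
  event 3: x = -19
  event 4: x = -9
  event 5: x = 0
  event 6: x 0 -> 33  <-- first match

Answer: 6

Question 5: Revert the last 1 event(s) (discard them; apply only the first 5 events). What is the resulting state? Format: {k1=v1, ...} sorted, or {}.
Answer: {x=0}

Derivation:
Keep first 5 events (discard last 1):
  after event 1 (t=8: SET x = 25): {x=25}
  after event 2 (t=11: DEL z): {x=25}
  after event 3 (t=16: SET x = -19): {x=-19}
  after event 4 (t=22: SET x = -9): {x=-9}
  after event 5 (t=31: INC x by 9): {x=0}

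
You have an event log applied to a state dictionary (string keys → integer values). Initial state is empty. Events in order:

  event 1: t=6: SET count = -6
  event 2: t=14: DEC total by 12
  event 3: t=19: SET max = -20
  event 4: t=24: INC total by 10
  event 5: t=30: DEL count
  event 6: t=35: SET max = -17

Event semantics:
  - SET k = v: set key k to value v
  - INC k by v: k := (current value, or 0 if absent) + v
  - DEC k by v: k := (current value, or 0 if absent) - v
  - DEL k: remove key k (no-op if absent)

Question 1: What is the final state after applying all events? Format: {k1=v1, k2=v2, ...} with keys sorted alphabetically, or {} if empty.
  after event 1 (t=6: SET count = -6): {count=-6}
  after event 2 (t=14: DEC total by 12): {count=-6, total=-12}
  after event 3 (t=19: SET max = -20): {count=-6, max=-20, total=-12}
  after event 4 (t=24: INC total by 10): {count=-6, max=-20, total=-2}
  after event 5 (t=30: DEL count): {max=-20, total=-2}
  after event 6 (t=35: SET max = -17): {max=-17, total=-2}

Answer: {max=-17, total=-2}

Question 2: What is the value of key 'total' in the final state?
Track key 'total' through all 6 events:
  event 1 (t=6: SET count = -6): total unchanged
  event 2 (t=14: DEC total by 12): total (absent) -> -12
  event 3 (t=19: SET max = -20): total unchanged
  event 4 (t=24: INC total by 10): total -12 -> -2
  event 5 (t=30: DEL count): total unchanged
  event 6 (t=35: SET max = -17): total unchanged
Final: total = -2

Answer: -2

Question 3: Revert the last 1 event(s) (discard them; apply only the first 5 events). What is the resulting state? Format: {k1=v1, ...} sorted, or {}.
Answer: {max=-20, total=-2}

Derivation:
Keep first 5 events (discard last 1):
  after event 1 (t=6: SET count = -6): {count=-6}
  after event 2 (t=14: DEC total by 12): {count=-6, total=-12}
  after event 3 (t=19: SET max = -20): {count=-6, max=-20, total=-12}
  after event 4 (t=24: INC total by 10): {count=-6, max=-20, total=-2}
  after event 5 (t=30: DEL count): {max=-20, total=-2}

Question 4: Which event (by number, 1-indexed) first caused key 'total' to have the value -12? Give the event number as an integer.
Looking for first event where total becomes -12:
  event 2: total (absent) -> -12  <-- first match

Answer: 2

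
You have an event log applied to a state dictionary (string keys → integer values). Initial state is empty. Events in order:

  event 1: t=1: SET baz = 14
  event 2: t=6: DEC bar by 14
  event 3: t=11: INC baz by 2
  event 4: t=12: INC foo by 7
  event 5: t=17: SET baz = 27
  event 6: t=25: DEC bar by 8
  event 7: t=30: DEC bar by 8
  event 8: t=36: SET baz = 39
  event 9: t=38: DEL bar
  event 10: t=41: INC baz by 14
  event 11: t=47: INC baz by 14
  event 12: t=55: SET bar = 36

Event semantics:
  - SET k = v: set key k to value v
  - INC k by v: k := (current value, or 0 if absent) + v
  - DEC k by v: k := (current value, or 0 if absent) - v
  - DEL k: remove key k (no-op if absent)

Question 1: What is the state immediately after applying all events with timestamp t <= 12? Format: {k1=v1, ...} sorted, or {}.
Apply events with t <= 12 (4 events):
  after event 1 (t=1: SET baz = 14): {baz=14}
  after event 2 (t=6: DEC bar by 14): {bar=-14, baz=14}
  after event 3 (t=11: INC baz by 2): {bar=-14, baz=16}
  after event 4 (t=12: INC foo by 7): {bar=-14, baz=16, foo=7}

Answer: {bar=-14, baz=16, foo=7}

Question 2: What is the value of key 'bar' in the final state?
Answer: 36

Derivation:
Track key 'bar' through all 12 events:
  event 1 (t=1: SET baz = 14): bar unchanged
  event 2 (t=6: DEC bar by 14): bar (absent) -> -14
  event 3 (t=11: INC baz by 2): bar unchanged
  event 4 (t=12: INC foo by 7): bar unchanged
  event 5 (t=17: SET baz = 27): bar unchanged
  event 6 (t=25: DEC bar by 8): bar -14 -> -22
  event 7 (t=30: DEC bar by 8): bar -22 -> -30
  event 8 (t=36: SET baz = 39): bar unchanged
  event 9 (t=38: DEL bar): bar -30 -> (absent)
  event 10 (t=41: INC baz by 14): bar unchanged
  event 11 (t=47: INC baz by 14): bar unchanged
  event 12 (t=55: SET bar = 36): bar (absent) -> 36
Final: bar = 36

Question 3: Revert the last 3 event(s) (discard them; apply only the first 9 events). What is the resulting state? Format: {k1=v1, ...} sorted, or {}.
Keep first 9 events (discard last 3):
  after event 1 (t=1: SET baz = 14): {baz=14}
  after event 2 (t=6: DEC bar by 14): {bar=-14, baz=14}
  after event 3 (t=11: INC baz by 2): {bar=-14, baz=16}
  after event 4 (t=12: INC foo by 7): {bar=-14, baz=16, foo=7}
  after event 5 (t=17: SET baz = 27): {bar=-14, baz=27, foo=7}
  after event 6 (t=25: DEC bar by 8): {bar=-22, baz=27, foo=7}
  after event 7 (t=30: DEC bar by 8): {bar=-30, baz=27, foo=7}
  after event 8 (t=36: SET baz = 39): {bar=-30, baz=39, foo=7}
  after event 9 (t=38: DEL bar): {baz=39, foo=7}

Answer: {baz=39, foo=7}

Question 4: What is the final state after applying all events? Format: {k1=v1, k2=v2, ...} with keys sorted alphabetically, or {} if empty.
  after event 1 (t=1: SET baz = 14): {baz=14}
  after event 2 (t=6: DEC bar by 14): {bar=-14, baz=14}
  after event 3 (t=11: INC baz by 2): {bar=-14, baz=16}
  after event 4 (t=12: INC foo by 7): {bar=-14, baz=16, foo=7}
  after event 5 (t=17: SET baz = 27): {bar=-14, baz=27, foo=7}
  after event 6 (t=25: DEC bar by 8): {bar=-22, baz=27, foo=7}
  after event 7 (t=30: DEC bar by 8): {bar=-30, baz=27, foo=7}
  after event 8 (t=36: SET baz = 39): {bar=-30, baz=39, foo=7}
  after event 9 (t=38: DEL bar): {baz=39, foo=7}
  after event 10 (t=41: INC baz by 14): {baz=53, foo=7}
  after event 11 (t=47: INC baz by 14): {baz=67, foo=7}
  after event 12 (t=55: SET bar = 36): {bar=36, baz=67, foo=7}

Answer: {bar=36, baz=67, foo=7}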